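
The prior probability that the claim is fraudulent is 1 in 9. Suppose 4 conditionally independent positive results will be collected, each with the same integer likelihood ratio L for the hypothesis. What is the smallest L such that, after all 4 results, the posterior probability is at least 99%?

Prior odds = (1/9)/(8/9) = 0.125.
Target odds = 0.99/0.01 = 99.
Need L⁴ ≥ 99 ÷ 0.125 = 792.
5⁴ = 625 < 792 ≤ 1296 = 6⁴, so L = 6.

6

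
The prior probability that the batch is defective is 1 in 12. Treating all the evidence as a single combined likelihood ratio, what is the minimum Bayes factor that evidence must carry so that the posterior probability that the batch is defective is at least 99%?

1089

Prior odds = (1/12)/(11/12) = 1/11.
Target odds = 0.99/0.01 = 99.
Required Bayes factor = 99 ÷ (1/11) = 1089.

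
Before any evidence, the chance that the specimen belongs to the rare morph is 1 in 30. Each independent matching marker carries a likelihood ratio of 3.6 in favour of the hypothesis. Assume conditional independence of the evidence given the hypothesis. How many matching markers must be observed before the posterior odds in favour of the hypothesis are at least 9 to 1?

Prior odds: (1/30) ÷ (29/30) = 1/29.
Likelihood ratio per matching marker = 3.6.
Target odds = 9.
Require 3.6ⁿ ≥ 9 ÷ (1/29) = 261.
3.6⁴ = 167.9616 falls short of 261 but 3.6⁵ = 604.66176 reaches it, so n = 5.

5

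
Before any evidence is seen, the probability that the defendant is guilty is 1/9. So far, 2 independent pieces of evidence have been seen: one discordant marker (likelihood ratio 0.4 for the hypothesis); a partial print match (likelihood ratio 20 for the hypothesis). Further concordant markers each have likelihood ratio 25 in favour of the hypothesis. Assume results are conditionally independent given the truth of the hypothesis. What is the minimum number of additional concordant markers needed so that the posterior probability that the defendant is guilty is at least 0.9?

Prior odds = (1/9)/(8/9) = 0.125.
Combined Bayes factor of the evidence already in hand = 0.4 × 20 = 8.
Odds after that evidence = 0.125 × 8 = 1.
Target odds = 0.9/0.1 = 9.
Need 25ⁿ ≥ 9 ÷ 1 = 9.
25¹ = 25, which meets the required 9; so n = 1.

1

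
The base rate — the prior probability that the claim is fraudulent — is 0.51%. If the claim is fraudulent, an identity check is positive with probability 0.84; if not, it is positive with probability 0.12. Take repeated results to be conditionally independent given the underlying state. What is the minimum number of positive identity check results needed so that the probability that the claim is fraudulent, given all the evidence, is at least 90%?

4

Prior odds: 0.0051 ÷ 0.9949 = 51/9949.
Likelihood ratio of a positive = 0.84/0.12 = 7.
Target posterior odds = 0.9/0.1 = 9.
Need (51/9949) × 7ⁿ ≥ 9, i.e. 7ⁿ ≥ 29847/17.
7³ = 343 falls short of 29847/17 but 7⁴ = 2401 reaches it, so n = 4.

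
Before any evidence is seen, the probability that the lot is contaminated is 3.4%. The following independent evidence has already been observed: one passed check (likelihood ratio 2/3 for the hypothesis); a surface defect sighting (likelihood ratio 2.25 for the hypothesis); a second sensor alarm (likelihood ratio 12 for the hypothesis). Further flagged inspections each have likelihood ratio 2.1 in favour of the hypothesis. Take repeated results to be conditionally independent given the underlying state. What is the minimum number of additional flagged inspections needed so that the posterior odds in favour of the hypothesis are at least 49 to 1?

6

Prior odds = 0.034/0.966 = 17/483.
Combined Bayes factor of the evidence already in hand = (2/3) × 2.25 × 12 = 18.
Odds after that evidence = (17/483) × 18 = 102/161.
Target odds = 49.
Need 2.1ⁿ ≥ 49 ÷ (102/161) = 7889/102.
2.1⁵ = 4084101/100000 falls short of 7889/102 but 2.1⁶ = 85766121/1000000 reaches it, so n = 6.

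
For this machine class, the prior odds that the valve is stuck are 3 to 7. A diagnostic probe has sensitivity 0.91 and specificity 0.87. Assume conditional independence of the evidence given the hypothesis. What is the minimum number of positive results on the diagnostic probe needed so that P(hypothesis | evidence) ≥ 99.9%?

Prior odds = 3/7.
False-positive rate = 1 − 0.87 = 0.13; likelihood ratio of a positive = 0.91/0.13 = 7.
Target posterior odds = 0.999/0.001 = 999.
Require 7ⁿ ≥ 999 ÷ (3/7) = 2331.
7³ = 343 falls short of 2331 but 7⁴ = 2401 reaches it, so n = 4.

4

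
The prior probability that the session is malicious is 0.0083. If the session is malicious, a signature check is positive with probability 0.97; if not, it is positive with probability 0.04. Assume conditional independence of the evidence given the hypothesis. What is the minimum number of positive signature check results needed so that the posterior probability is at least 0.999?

4

Prior odds = 0.0083/0.9917 = 83/9917.
Likelihood ratio of a positive = 0.97/0.04 = 24.25.
Target posterior odds = 0.999/0.001 = 999.
Require 24.25ⁿ ≥ 999 ÷ (83/9917) = 9907083/83.
24.25³ = 912673/64 falls short of 9907083/83 but 24.25⁴ = 88529281/256 reaches it, so n = 4.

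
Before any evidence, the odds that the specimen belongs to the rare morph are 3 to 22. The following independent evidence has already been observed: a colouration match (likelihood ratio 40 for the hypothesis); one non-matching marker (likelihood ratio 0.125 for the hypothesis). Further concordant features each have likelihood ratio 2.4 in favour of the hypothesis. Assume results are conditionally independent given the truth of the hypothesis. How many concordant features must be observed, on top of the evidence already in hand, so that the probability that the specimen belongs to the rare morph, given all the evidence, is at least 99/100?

6

Prior odds = 3/22.
Combined Bayes factor of the evidence already in hand = 40 × 0.125 = 5.
Odds after that evidence = (3/22) × 5 = 15/22.
Target odds = 0.99/0.01 = 99.
Need 2.4ⁿ ≥ 99 ÷ (15/22) = 145.2.
2.4⁵ = 79.62624 falls short of 145.2 but 2.4⁶ = 2985984/15625 reaches it, so n = 6.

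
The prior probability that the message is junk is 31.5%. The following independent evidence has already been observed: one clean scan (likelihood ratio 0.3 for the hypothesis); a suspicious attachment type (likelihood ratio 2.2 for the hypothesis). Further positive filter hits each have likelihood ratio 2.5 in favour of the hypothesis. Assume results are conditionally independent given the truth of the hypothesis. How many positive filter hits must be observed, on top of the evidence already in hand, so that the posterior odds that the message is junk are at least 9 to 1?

4

Prior odds = 0.315/0.685 = 63/137.
Combined Bayes factor of the evidence already in hand = 0.3 × 2.2 = 0.66.
Odds after that evidence = (63/137) × 0.66 = 2079/6850.
Target odds = 9.
Need 2.5ⁿ ≥ 9 ÷ (2079/6850) = 6850/231.
2.5³ = 15.625 falls short of 6850/231 but 2.5⁴ = 39.0625 reaches it, so n = 4.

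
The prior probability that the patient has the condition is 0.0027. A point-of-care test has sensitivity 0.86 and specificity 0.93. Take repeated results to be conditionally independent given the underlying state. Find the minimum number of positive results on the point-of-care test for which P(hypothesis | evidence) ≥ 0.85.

Prior odds = 0.0027/0.9973 = 27/9973.
False-positive rate = 1 − 0.93 = 0.07; likelihood ratio of a positive = 0.86/0.07 = 86/7.
Target odds: 0.85 ÷ 0.15 = 17/3.
Need (27/9973) × (86/7)ⁿ ≥ 17/3, i.e. (86/7)ⁿ ≥ 169541/81.
(86/7)³ = 636056/343 falls short of 169541/81 but (86/7)⁴ = 54700816/2401 reaches it, so n = 4.

4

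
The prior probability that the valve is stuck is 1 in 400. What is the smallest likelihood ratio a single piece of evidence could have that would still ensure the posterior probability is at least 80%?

1596

Prior odds = 0.0025/0.9975 = 1/399.
Target odds = 0.8/0.2 = 4.
Required Bayes factor = 4 ÷ (1/399) = 1596.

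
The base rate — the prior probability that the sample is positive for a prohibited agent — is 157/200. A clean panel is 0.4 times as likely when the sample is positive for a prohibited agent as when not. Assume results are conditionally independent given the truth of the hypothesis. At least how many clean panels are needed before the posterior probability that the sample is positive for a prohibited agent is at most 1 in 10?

4

Prior odds: 0.785 ÷ 0.215 = 157/43.
Likelihood ratio per clean panel = 0.4.
Target odds: 0.1 ÷ 0.9 = 1/9.
Need (157/43) × 0.4ⁿ ≤ 1/9, i.e. 0.4ⁿ ≤ 43/1413.
0.4³ = 0.064 is still above 43/1413 but 0.4⁴ = 0.0256 is at or below it, so n = 4.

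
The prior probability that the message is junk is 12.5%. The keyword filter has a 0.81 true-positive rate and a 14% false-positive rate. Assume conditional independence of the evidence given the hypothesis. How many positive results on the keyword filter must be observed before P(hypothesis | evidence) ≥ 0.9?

3

Prior odds: 0.125 ÷ 0.875 = 1/7.
Likelihood ratio of a positive result = 0.81/0.14 = 81/14.
Target odds: 0.9 ÷ 0.1 = 9.
Need (1/7) × (81/14)ⁿ ≥ 9, i.e. (81/14)ⁿ ≥ 63.
(81/14)² = 6561/196 falls short of 63 but (81/14)³ = 531441/2744 reaches it, so n = 3.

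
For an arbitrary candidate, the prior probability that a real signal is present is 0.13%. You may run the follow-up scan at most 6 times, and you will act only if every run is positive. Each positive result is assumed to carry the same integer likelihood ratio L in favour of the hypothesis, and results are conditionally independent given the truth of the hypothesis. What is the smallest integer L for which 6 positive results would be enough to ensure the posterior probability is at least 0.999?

Prior odds = 0.0013/0.9987 = 13/9987.
Target odds = 0.999/0.001 = 999.
Need L⁶ ≥ 999 ÷ (13/9987) = 9977013/13.
9⁶ = 531441 < 9977013/13 ≤ 1000000 = 10⁶, so L = 10.

10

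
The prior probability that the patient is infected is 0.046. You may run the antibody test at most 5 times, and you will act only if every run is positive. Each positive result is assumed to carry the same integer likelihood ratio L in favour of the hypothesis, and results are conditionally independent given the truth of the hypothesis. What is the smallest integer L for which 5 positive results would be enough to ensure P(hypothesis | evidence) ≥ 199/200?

Prior odds = 0.046/0.954 = 23/477.
Target odds = 0.995/0.005 = 199.
Need L⁵ ≥ 199 ÷ (23/477) = 94923/23.
5⁵ = 3125 < 94923/23 ≤ 7776 = 6⁵, so L = 6.

6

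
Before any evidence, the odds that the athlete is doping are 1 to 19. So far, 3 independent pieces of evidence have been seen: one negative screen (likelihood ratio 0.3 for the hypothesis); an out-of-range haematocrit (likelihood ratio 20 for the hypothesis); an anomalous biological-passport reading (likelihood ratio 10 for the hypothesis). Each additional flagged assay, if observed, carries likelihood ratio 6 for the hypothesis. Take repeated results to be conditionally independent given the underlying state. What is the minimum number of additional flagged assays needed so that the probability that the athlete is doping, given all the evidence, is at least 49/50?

Prior odds = 1/19.
Combined Bayes factor of the evidence already in hand = 0.3 × 20 × 10 = 60.
Odds after that evidence = (1/19) × 60 = 60/19.
Target odds = 0.98/0.02 = 49.
Need 6ⁿ ≥ 49 ÷ (60/19) = 931/60.
6¹ = 6 falls short of 931/60 but 6² = 36 reaches it, so n = 2.

2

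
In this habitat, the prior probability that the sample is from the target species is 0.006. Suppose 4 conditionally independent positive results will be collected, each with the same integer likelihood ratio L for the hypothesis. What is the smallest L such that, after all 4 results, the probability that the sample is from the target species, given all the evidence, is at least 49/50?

Prior odds = 0.006/0.994 = 3/497.
Target odds = 0.98/0.02 = 49.
Need L⁴ ≥ 49 ÷ (3/497) = 24353/3.
9⁴ = 6561 < 24353/3 ≤ 10000 = 10⁴, so L = 10.

10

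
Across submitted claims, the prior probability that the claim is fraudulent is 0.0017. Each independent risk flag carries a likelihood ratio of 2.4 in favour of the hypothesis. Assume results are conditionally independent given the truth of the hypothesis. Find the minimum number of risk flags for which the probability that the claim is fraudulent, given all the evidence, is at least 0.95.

Prior odds: 0.0017 ÷ 0.9983 = 17/9983.
Likelihood ratio per risk flag = 2.4.
Target odds: 0.95 ÷ 0.05 = 19.
Need (17/9983) × 2.4ⁿ ≥ 19, i.e. 2.4ⁿ ≥ 189677/17.
2.4¹⁰ ≈6340.34 falls short of 189677/17 but 2.4¹¹ ≈15216.8 reaches it, so n = 11.

11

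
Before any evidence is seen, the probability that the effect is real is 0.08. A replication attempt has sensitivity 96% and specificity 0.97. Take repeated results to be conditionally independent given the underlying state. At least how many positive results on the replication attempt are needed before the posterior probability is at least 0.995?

3

Prior odds = 0.08/0.92 = 2/23.
False-positive rate = 1 − 0.97 = 0.03; likelihood ratio of a positive = 0.96/0.03 = 32.
Target posterior odds = 0.995/0.005 = 199.
Require 32ⁿ ≥ 199 ÷ (2/23) = 2288.5.
32² = 1024 falls short of 2288.5 but 32³ = 32768 reaches it, so n = 3.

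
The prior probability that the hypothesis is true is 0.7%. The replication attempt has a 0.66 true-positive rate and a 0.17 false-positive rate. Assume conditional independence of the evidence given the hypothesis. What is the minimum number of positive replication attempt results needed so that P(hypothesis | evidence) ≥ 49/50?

Prior odds = 0.007/0.993 = 7/993.
Likelihood ratio of a positive result = 0.66/0.17 = 66/17.
Target odds: 0.98 ÷ 0.02 = 49.
Need (7/993) × (66/17)ⁿ ≥ 49, i.e. (66/17)ⁿ ≥ 6951.
(66/17)⁶ ≈3424.29 falls short of 6951 but (66/17)⁷ ≈13294.3 reaches it, so n = 7.

7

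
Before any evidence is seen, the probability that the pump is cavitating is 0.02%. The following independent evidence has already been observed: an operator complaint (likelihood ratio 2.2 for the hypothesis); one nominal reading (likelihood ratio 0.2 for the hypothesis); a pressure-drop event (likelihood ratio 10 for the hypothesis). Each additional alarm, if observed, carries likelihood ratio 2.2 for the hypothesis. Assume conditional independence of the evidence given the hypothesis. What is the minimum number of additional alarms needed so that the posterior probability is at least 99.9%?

18

Prior odds = 0.0002/0.9998 = 1/4999.
Combined Bayes factor of the evidence already in hand = 2.2 × 0.2 × 10 = 4.4.
Odds after that evidence = (1/4999) × 4.4 = 22/24995.
Target odds = 0.999/0.001 = 999.
Need 2.2ⁿ ≥ 999 ÷ (22/24995) = 24970005/22.
2.2¹⁷ ≈662500 falls short of 24970005/22 but 2.2¹⁸ ≈1.4575e+06 reaches it, so n = 18.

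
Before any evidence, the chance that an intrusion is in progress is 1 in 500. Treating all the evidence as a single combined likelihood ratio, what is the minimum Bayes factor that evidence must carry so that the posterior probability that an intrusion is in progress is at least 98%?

24451

Prior odds = 0.002/0.998 = 1/499.
Target odds = 0.98/0.02 = 49.
Required Bayes factor = 49 ÷ (1/499) = 24451.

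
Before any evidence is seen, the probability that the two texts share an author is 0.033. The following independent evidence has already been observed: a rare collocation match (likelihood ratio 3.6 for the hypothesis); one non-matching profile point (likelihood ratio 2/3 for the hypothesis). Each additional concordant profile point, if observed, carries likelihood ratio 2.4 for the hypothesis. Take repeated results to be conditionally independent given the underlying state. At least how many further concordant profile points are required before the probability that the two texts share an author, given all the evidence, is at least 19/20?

7

Prior odds = 0.033/0.967 = 33/967.
Combined Bayes factor of the evidence already in hand = 3.6 × (2/3) = 2.4.
Odds after that evidence = (33/967) × 2.4 = 396/4835.
Target odds = 0.95/0.05 = 19.
Need 2.4ⁿ ≥ 19 ÷ (396/4835) = 91865/396.
2.4⁶ = 2985984/15625 falls short of 91865/396 but 2.4⁷ = 35831808/78125 reaches it, so n = 7.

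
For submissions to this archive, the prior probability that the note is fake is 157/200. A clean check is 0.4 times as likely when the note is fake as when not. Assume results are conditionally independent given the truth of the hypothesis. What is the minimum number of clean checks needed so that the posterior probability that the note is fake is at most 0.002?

9

Prior odds: 0.785 ÷ 0.215 = 157/43.
Likelihood ratio per clean check = 0.4.
Target posterior odds = 0.002/0.998 = 1/499.
Require 0.4ⁿ ≤ 1/499 ÷ (157/43) = 43/78343.
0.4⁸ = 256/390625 is still above 43/78343 but 0.4⁹ = 512/1953125 is at or below it, so n = 9.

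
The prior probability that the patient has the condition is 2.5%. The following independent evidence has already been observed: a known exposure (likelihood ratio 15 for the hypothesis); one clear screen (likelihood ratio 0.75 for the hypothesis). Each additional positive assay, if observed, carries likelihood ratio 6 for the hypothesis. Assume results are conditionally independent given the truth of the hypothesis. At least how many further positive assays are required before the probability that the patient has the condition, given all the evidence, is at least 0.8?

2

Prior odds = 0.025/0.975 = 1/39.
Combined Bayes factor of the evidence already in hand = 15 × 0.75 = 11.25.
Odds after that evidence = (1/39) × 11.25 = 15/52.
Target odds = 0.8/0.2 = 4.
Need 6ⁿ ≥ 4 ÷ (15/52) = 208/15.
6¹ = 6 falls short of 208/15 but 6² = 36 reaches it, so n = 2.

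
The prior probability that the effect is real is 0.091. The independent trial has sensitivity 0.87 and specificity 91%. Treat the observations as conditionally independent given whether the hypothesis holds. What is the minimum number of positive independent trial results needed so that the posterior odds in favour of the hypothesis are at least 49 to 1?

Prior odds: 0.091 ÷ 0.909 = 91/909.
False-positive rate = 1 − 0.91 = 0.09; likelihood ratio of a positive = 0.87/0.09 = 29/3.
Target odds = 49.
Require (29/3)ⁿ ≥ 49 ÷ (91/909) = 6363/13.
(29/3)² = 841/9 falls short of 6363/13 but (29/3)³ = 24389/27 reaches it, so n = 3.

3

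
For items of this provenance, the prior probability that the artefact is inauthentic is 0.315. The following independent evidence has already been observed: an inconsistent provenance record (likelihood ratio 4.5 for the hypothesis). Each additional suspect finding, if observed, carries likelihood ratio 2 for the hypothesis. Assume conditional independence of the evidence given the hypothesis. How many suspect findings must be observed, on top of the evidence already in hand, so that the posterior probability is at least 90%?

3

Prior odds = 0.315/0.685 = 63/137.
Bayes factor of the evidence already in hand = 4.5.
Odds after that evidence = (63/137) × 4.5 = 567/274.
Target odds = 0.9/0.1 = 9.
Need 2ⁿ ≥ 9 ÷ (567/274) = 274/63.
2² = 4 falls short of 274/63 but 2³ = 8 reaches it, so n = 3.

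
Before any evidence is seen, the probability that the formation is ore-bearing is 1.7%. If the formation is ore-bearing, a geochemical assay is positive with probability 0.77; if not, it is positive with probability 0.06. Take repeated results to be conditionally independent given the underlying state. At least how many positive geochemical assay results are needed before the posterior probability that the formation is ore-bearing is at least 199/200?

Prior odds: 0.017 ÷ 0.983 = 17/983.
Likelihood ratio of a positive = 0.77/0.06 = 77/6.
Target posterior odds = 0.995/0.005 = 199.
Need (17/983) × (77/6)ⁿ ≥ 199, i.e. (77/6)ⁿ ≥ 195617/17.
(77/6)³ = 456533/216 falls short of 195617/17 but (77/6)⁴ = 35153041/1296 reaches it, so n = 4.

4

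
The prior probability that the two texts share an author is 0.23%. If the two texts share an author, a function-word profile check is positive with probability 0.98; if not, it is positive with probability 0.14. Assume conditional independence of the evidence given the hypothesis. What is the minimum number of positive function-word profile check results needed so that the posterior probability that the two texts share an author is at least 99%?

Prior odds = 0.0023/0.9977 = 23/9977.
Likelihood ratio of a positive = 0.98/0.14 = 7.
Target odds: 0.99 ÷ 0.01 = 99.
Require 7ⁿ ≥ 99 ÷ (23/9977) = 987723/23.
7⁵ = 16807 falls short of 987723/23 but 7⁶ = 117649 reaches it, so n = 6.

6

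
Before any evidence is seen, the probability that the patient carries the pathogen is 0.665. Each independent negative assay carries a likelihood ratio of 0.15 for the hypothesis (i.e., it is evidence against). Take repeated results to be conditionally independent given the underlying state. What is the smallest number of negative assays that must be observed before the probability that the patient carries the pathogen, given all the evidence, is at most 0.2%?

4

Prior odds = 0.665/0.335 = 133/67.
Likelihood ratio per negative assay = 0.15.
Target odds: 0.002 ÷ 0.998 = 1/499.
Need (133/67) × 0.15ⁿ ≤ 1/499, i.e. 0.15ⁿ ≤ 67/66367.
0.15³ = 0.003375 is still above 67/66367 but 0.15⁴ = 81/160000 is at or below it, so n = 4.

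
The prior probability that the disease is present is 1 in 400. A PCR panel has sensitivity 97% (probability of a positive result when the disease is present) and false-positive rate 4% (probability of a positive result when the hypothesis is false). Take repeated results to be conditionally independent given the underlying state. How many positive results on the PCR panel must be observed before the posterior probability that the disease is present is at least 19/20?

Prior odds: 0.0025 ÷ 0.9975 = 1/399.
Likelihood ratio of a positive result = 0.97/0.04 = 24.25.
Target posterior odds = 0.95/0.05 = 19.
Need (1/399) × 24.25ⁿ ≥ 19, i.e. 24.25ⁿ ≥ 7581.
24.25² = 588.0625 falls short of 7581 but 24.25³ = 912673/64 reaches it, so n = 3.

3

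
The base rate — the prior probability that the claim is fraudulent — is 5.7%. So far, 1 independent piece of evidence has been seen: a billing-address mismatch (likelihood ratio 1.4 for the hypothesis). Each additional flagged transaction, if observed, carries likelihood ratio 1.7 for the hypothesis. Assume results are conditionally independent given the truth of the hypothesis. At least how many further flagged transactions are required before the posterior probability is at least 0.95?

Prior odds = 0.057/0.943 = 57/943.
Bayes factor of the evidence already in hand = 1.4.
Odds after that evidence = (57/943) × 1.4 = 399/4715.
Target odds = 0.95/0.05 = 19.
Need 1.7ⁿ ≥ 19 ÷ (399/4715) = 4715/21.
1.7¹⁰ ≈201.599 falls short of 4715/21 but 1.7¹¹ ≈342.719 reaches it, so n = 11.

11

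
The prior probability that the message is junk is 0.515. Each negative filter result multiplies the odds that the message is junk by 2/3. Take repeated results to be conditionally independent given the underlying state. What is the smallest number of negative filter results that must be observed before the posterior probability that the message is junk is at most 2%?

10

Prior odds = 0.515/0.485 = 103/97.
Likelihood ratio per negative filter result = 2/3.
Target posterior odds = 0.02/0.98 = 1/49.
Need (103/97) × (2/3)ⁿ ≤ 1/49, i.e. (2/3)ⁿ ≤ 97/5047.
(2/3)⁹ = 512/19683 is still above 97/5047 but (2/3)¹⁰ = 1024/59049 is at or below it, so n = 10.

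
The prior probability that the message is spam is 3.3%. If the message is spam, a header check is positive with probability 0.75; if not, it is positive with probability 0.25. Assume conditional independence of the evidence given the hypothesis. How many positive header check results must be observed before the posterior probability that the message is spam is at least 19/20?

6

Prior odds: 0.033 ÷ 0.967 = 33/967.
Likelihood ratio of a positive = 0.75/0.25 = 3.
Target odds: 0.95 ÷ 0.05 = 19.
Need (33/967) × 3ⁿ ≥ 19, i.e. 3ⁿ ≥ 18373/33.
3⁵ = 243 falls short of 18373/33 but 3⁶ = 729 reaches it, so n = 6.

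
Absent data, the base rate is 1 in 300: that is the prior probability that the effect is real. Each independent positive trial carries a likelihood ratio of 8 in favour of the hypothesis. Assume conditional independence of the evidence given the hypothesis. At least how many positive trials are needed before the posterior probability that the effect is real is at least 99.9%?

Prior odds: (1/300) ÷ (299/300) = 1/299.
Likelihood ratio per positive trial = 8.
Target posterior odds = 0.999/0.001 = 999.
Require 8ⁿ ≥ 999 ÷ (1/299) = 298701.
8⁶ = 262144 falls short of 298701 but 8⁷ = 2097152 reaches it, so n = 7.

7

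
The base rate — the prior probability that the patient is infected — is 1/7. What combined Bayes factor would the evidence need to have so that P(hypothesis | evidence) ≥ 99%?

594

Prior odds = (1/7)/(6/7) = 1/6.
Target odds = 0.99/0.01 = 99.
Required Bayes factor = 99 ÷ (1/6) = 594.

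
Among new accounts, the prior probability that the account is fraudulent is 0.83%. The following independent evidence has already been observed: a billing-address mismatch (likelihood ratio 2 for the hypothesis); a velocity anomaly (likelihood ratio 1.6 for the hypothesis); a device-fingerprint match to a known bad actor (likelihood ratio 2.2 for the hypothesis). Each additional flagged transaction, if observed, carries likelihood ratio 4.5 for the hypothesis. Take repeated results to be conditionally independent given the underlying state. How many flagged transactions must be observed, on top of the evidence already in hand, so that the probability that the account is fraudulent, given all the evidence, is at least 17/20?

Prior odds = 0.0083/0.9917 = 83/9917.
Combined Bayes factor of the evidence already in hand = 2 × 1.6 × 2.2 = 7.04.
Odds after that evidence = (83/9917) × 7.04 = 14608/247925.
Target odds = 0.85/0.15 = 17/3.
Need 4.5ⁿ ≥ 17/3 ÷ (14608/247925) = 4214725/43824.
4.5³ = 91.125 falls short of 4214725/43824 but 4.5⁴ = 410.0625 reaches it, so n = 4.

4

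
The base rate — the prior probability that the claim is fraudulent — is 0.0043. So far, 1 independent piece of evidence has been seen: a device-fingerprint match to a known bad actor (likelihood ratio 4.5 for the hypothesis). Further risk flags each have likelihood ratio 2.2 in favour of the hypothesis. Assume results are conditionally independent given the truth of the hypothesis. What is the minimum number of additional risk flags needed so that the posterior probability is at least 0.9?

8

Prior odds = 0.0043/0.9957 = 43/9957.
Bayes factor of the evidence already in hand = 4.5.
Odds after that evidence = (43/9957) × 4.5 = 129/6638.
Target odds = 0.9/0.1 = 9.
Need 2.2ⁿ ≥ 9 ÷ (129/6638) = 19914/43.
2.2⁷ = 19487171/78125 falls short of 19914/43 but 2.2⁸ = 214358881/390625 reaches it, so n = 8.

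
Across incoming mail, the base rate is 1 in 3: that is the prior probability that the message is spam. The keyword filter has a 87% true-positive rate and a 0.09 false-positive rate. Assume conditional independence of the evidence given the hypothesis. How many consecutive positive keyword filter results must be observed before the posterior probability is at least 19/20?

2

Prior odds = (1/3)/(2/3) = 0.5.
Likelihood ratio of a positive result = 0.87/0.09 = 29/3.
Target odds: 0.95 ÷ 0.05 = 19.
Need 0.5 × (29/3)ⁿ ≥ 19, i.e. (29/3)ⁿ ≥ 38.
(29/3)¹ = 29/3 falls short of 38 but (29/3)² = 841/9 reaches it, so n = 2.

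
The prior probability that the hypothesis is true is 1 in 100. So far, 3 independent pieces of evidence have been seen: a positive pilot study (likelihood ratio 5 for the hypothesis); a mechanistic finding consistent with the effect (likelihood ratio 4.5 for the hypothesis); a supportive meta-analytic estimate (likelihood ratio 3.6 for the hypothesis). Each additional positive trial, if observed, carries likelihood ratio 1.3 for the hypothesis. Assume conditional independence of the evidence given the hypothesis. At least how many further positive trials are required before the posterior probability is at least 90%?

10

Prior odds = 0.01/0.99 = 1/99.
Combined Bayes factor of the evidence already in hand = 5 × 4.5 × 3.6 = 81.
Odds after that evidence = (1/99) × 81 = 9/11.
Target odds = 0.9/0.1 = 9.
Need 1.3ⁿ ≥ 9 ÷ (9/11) = 11.
1.3⁹ ≈10.6045 falls short of 11 but 1.3¹⁰ ≈13.7858 reaches it, so n = 10.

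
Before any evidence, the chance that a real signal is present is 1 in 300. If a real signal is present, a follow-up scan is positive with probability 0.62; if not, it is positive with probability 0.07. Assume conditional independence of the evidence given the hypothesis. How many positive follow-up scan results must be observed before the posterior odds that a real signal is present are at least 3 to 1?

Prior odds = (1/300)/(299/300) = 1/299.
Likelihood ratio of a positive = 0.62/0.07 = 62/7.
Target odds = 3.
Need (1/299) × (62/7)ⁿ ≥ 3, i.e. (62/7)ⁿ ≥ 897.
(62/7)³ = 238328/343 falls short of 897 but (62/7)⁴ = 14776336/2401 reaches it, so n = 4.

4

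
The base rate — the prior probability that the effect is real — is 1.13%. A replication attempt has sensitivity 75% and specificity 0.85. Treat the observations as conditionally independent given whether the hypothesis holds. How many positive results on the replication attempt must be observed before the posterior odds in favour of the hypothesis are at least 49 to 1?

Prior odds = 0.0113/0.9887 = 113/9887.
False-positive rate = 1 − 0.85 = 0.15; likelihood ratio of a positive = 0.75/0.15 = 5.
Target odds = 49.
Need (113/9887) × 5ⁿ ≥ 49, i.e. 5ⁿ ≥ 484463/113.
5⁵ = 3125 falls short of 484463/113 but 5⁶ = 15625 reaches it, so n = 6.

6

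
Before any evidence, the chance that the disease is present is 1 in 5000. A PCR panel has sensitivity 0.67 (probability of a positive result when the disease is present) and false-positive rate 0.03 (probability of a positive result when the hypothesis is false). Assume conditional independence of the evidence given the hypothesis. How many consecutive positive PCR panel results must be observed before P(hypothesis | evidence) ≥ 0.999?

Prior odds: 0.0002 ÷ 0.9998 = 1/4999.
Likelihood ratio of a positive result = 0.67/0.03 = 67/3.
Target posterior odds = 0.999/0.001 = 999.
Need (1/4999) × (67/3)ⁿ ≥ 999, i.e. (67/3)ⁿ ≥ 4994001.
(67/3)⁴ = 20151121/81 falls short of 4994001 but (67/3)⁵ ≈5.55607e+06 reaches it, so n = 5.

5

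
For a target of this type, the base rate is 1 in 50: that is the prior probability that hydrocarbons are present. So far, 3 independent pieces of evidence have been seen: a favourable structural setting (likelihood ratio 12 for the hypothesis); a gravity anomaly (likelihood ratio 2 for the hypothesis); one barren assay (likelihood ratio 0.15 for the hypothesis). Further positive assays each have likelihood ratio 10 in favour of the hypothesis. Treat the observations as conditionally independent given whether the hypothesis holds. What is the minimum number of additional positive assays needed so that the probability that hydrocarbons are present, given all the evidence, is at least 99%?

Prior odds = 0.02/0.98 = 1/49.
Combined Bayes factor of the evidence already in hand = 12 × 2 × 0.15 = 3.6.
Odds after that evidence = (1/49) × 3.6 = 18/245.
Target odds = 0.99/0.01 = 99.
Need 10ⁿ ≥ 99 ÷ (18/245) = 1347.5.
10³ = 1000 falls short of 1347.5 but 10⁴ = 10000 reaches it, so n = 4.

4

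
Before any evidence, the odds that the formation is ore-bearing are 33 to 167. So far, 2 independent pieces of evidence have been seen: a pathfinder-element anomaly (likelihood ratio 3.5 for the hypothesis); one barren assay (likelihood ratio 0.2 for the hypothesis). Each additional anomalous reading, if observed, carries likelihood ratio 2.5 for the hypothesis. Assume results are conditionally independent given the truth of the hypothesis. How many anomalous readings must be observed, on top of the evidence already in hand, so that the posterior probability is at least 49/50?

7

Prior odds = 33/167.
Combined Bayes factor of the evidence already in hand = 3.5 × 0.2 = 0.7.
Odds after that evidence = (33/167) × 0.7 = 231/1670.
Target odds = 0.98/0.02 = 49.
Need 2.5ⁿ ≥ 49 ÷ (231/1670) = 11690/33.
2.5⁶ = 244.140625 falls short of 11690/33 but 2.5⁷ = 610.3515625 reaches it, so n = 7.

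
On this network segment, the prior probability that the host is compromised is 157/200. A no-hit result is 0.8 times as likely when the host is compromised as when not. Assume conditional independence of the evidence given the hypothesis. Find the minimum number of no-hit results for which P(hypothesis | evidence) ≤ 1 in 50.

24

Prior odds = 0.785/0.215 = 157/43.
Likelihood ratio per no-hit result = 0.8.
Target odds: 0.02 ÷ 0.98 = 1/49.
Require 0.8ⁿ ≤ 1/49 ÷ (157/43) = 43/7693.
0.8²³ ≈0.00590296 is still above 43/7693 but 0.8²⁴ ≈0.00472237 is at or below it, so n = 24.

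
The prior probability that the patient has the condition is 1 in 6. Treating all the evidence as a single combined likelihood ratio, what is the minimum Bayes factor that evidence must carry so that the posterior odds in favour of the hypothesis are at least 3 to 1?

Prior odds = (1/6)/(5/6) = 0.2.
Target odds = 3.
Required Bayes factor = 3 ÷ 0.2 = 15.

15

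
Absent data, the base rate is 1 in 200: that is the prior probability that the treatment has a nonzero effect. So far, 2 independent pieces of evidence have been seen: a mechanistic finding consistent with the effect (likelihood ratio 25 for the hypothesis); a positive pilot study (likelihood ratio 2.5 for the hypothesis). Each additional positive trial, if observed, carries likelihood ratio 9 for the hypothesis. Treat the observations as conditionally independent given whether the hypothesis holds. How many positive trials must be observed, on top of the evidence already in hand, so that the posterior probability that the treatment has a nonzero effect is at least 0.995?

3

Prior odds = 0.005/0.995 = 1/199.
Combined Bayes factor of the evidence already in hand = 25 × 2.5 = 62.5.
Odds after that evidence = (1/199) × 62.5 = 125/398.
Target odds = 0.995/0.005 = 199.
Need 9ⁿ ≥ 199 ÷ (125/398) = 633.616.
9² = 81 falls short of 633.616 but 9³ = 729 reaches it, so n = 3.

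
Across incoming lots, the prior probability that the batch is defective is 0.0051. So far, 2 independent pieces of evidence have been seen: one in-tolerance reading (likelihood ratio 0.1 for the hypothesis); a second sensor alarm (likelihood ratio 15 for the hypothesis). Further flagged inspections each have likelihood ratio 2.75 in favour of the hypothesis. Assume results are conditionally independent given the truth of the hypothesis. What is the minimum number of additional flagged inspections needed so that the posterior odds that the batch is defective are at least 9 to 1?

Prior odds = 0.0051/0.9949 = 51/9949.
Combined Bayes factor of the evidence already in hand = 0.1 × 15 = 1.5.
Odds after that evidence = (51/9949) × 1.5 = 153/19898.
Target odds = 9.
Need 2.75ⁿ ≥ 9 ÷ (153/19898) = 19898/17.
2.75⁶ = 1771561/4096 falls short of 19898/17 but 2.75⁷ = 19487171/16384 reaches it, so n = 7.

7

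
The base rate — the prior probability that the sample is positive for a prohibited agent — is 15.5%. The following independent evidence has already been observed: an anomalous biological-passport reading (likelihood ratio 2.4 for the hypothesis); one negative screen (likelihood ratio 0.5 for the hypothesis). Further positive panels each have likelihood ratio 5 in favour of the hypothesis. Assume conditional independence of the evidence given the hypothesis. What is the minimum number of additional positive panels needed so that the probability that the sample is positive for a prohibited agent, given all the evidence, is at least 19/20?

3

Prior odds = 0.155/0.845 = 31/169.
Combined Bayes factor of the evidence already in hand = 2.4 × 0.5 = 1.2.
Odds after that evidence = (31/169) × 1.2 = 186/845.
Target odds = 0.95/0.05 = 19.
Need 5ⁿ ≥ 19 ÷ (186/845) = 16055/186.
5² = 25 falls short of 16055/186 but 5³ = 125 reaches it, so n = 3.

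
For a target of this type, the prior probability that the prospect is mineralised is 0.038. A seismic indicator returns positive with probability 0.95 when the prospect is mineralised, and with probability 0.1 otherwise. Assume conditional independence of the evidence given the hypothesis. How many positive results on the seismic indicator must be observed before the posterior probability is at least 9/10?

3

Prior odds: 0.038 ÷ 0.962 = 19/481.
Likelihood ratio of a positive result = 0.95/0.1 = 9.5.
Target posterior odds = 0.9/0.1 = 9.
Require 9.5ⁿ ≥ 9 ÷ (19/481) = 4329/19.
9.5² = 90.25 falls short of 4329/19 but 9.5³ = 857.375 reaches it, so n = 3.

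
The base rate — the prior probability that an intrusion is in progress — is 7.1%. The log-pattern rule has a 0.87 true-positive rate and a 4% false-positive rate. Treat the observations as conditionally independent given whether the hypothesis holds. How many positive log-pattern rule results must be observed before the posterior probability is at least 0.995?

Prior odds = 0.071/0.929 = 71/929.
Likelihood ratio of a positive result = 0.87/0.04 = 21.75.
Target odds: 0.995 ÷ 0.005 = 199.
Need (71/929) × 21.75ⁿ ≥ 199, i.e. 21.75ⁿ ≥ 184871/71.
21.75² = 473.0625 falls short of 184871/71 but 21.75³ = 658503/64 reaches it, so n = 3.

3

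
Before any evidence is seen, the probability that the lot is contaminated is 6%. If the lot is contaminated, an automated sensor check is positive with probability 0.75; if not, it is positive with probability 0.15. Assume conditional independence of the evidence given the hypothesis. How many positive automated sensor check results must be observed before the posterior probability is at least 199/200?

Prior odds = 0.06/0.94 = 3/47.
Likelihood ratio of a positive = 0.75/0.15 = 5.
Target odds: 0.995 ÷ 0.005 = 199.
Require 5ⁿ ≥ 199 ÷ (3/47) = 9353/3.
5⁴ = 625 falls short of 9353/3 but 5⁵ = 3125 reaches it, so n = 5.

5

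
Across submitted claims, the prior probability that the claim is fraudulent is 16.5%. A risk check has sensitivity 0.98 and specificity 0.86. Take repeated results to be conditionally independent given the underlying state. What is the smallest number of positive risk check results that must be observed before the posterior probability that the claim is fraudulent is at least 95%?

Prior odds = 0.165/0.835 = 33/167.
False-positive rate = 1 − 0.86 = 0.14; likelihood ratio of a positive = 0.98/0.14 = 7.
Target posterior odds = 0.95/0.05 = 19.
Need (33/167) × 7ⁿ ≥ 19, i.e. 7ⁿ ≥ 3173/33.
7² = 49 falls short of 3173/33 but 7³ = 343 reaches it, so n = 3.

3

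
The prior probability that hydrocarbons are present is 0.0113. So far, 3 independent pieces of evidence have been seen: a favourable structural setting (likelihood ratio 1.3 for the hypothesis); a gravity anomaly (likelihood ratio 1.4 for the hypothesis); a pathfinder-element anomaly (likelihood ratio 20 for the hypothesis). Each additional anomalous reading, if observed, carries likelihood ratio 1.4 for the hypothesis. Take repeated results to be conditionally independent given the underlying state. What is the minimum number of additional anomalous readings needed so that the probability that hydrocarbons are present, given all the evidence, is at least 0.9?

10

Prior odds = 0.0113/0.9887 = 113/9887.
Combined Bayes factor of the evidence already in hand = 1.3 × 1.4 × 20 = 36.4.
Odds after that evidence = (113/9887) × 36.4 = 20566/49435.
Target odds = 0.9/0.1 = 9.
Need 1.4ⁿ ≥ 9 ÷ (20566/49435) = 444915/20566.
1.4⁹ = 40353607/1953125 falls short of 444915/20566 but 1.4¹⁰ = 282475249/9765625 reaches it, so n = 10.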